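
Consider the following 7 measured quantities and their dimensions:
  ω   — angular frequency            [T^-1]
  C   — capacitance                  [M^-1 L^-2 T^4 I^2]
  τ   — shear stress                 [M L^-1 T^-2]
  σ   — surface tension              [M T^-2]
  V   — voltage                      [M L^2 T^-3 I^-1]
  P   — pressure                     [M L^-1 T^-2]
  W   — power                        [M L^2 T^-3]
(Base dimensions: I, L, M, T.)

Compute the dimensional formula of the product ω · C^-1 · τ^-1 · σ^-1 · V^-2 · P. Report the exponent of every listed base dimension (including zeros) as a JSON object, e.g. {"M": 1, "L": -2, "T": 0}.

{"I": 0, "L": -2, "M": -2, "T": 3}

Dimensional matrix (I×L×M×T by ω×C×τ×σ×V×P×W):
  I: [ 0  2  0  0 -1  0  0]
  L: [ 0 -2 -1  0  2 -1  2]
  M: [ 0 -1  1  1  1  1  1]
  T: [-1  4 -2 -2 -3 -2 -3]
  [I]: (1)·0+(-1)·2+(-1)·0+(-1)·0+(-2)·-1+(1)·0 = 0
  [L]: (1)·0+(-1)·-2+(-1)·-1+(-1)·0+(-2)·2+(1)·-1 = -2
  [M]: (1)·0+(-1)·-1+(-1)·1+(-1)·1+(-2)·1+(1)·1 = -2
  [T]: (1)·-1+(-1)·4+(-1)·-2+(-1)·-2+(-2)·-3+(1)·-2 = 3
⇒ L^-2 M^-2 T^3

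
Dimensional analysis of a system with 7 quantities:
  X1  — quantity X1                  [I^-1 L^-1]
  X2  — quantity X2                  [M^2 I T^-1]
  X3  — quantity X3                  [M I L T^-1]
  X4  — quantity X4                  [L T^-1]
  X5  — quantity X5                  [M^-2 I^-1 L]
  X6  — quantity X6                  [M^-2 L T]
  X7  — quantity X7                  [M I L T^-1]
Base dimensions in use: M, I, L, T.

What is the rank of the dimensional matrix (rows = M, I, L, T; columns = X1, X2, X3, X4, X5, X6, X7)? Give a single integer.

3

Write exponents as rows M,I,L,T / cols X1,X2,X3,X4,X5,X6,X7:
  M: [ 0  2  1  0 -2 -2  1]
  I: [-1  1  1  0 -1  0  1]
  L: [-1  0  1  1  1  1  1]
  T: [ 0 -1 -1 -1  0  1 -1]
RREF → pivots at {X1,X2,X3} ⇒ r = 3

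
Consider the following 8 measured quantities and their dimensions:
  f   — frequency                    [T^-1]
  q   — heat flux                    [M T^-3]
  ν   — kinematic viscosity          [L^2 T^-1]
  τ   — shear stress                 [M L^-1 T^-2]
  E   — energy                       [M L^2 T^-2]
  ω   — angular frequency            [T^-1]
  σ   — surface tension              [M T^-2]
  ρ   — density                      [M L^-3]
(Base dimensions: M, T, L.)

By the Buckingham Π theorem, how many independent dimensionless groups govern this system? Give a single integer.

5

Exponent matrix [M,T,L] × [f,q,ν,τ,E,ω,σ,ρ]:
  M: [ 0  1  0  1  1  0  1  1]
  T: [-1 -3 -1 -2 -2 -1 -2  0]
  L: [ 0  0  2 -1  2  0  0 -3]
RREF → pivots at {f,q,ν} ⇒ r = 3
8 vars − rank 3 = 5 Π groups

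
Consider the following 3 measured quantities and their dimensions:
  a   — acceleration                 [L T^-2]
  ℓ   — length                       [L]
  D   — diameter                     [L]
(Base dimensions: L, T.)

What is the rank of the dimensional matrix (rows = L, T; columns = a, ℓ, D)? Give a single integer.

Exponent matrix [L,T] × [a,ℓ,D]:
  L: [ 1  1  1]
  T: [-2  0  0]
RREF → pivots at {a,ℓ} ⇒ r = 2

2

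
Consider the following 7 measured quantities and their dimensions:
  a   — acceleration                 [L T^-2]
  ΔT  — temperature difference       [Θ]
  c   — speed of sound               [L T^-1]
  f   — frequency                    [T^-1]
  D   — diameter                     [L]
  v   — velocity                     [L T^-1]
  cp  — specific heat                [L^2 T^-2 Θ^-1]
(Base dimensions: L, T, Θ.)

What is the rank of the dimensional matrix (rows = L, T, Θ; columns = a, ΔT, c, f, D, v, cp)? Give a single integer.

3

Write exponents as rows L,T,Θ / cols a,ΔT,c,f,D,v,cp:
  L: [ 1  0  1  0  1  1  2]
  T: [-2  0 -1 -1  0 -1 -2]
  Θ: [ 0  1  0  0  0  0 -1]
RREF → pivots at {a,ΔT,c} ⇒ r = 3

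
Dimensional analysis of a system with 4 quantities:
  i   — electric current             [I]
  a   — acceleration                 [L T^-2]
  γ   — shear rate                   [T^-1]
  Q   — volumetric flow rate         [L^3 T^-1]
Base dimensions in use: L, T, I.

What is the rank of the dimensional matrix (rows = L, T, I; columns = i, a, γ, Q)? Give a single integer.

3

Dimensional matrix (L×T×I by i×a×γ×Q):
  L: [ 0  1  0  3]
  T: [ 0 -2 -1 -1]
  I: [ 1  0  0  0]
Row reduction gives pivot columns i,a,γ; rank = 3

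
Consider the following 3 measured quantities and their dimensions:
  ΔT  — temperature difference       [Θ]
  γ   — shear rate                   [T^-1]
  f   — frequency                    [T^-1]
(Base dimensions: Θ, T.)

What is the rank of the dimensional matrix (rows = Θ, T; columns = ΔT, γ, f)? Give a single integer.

2

Write exponents as rows Θ,T / cols ΔT,γ,f:
  Θ: [ 1  0  0]
  T: [ 0 -1 -1]
Row reduction gives pivot columns ΔT,γ; rank = 2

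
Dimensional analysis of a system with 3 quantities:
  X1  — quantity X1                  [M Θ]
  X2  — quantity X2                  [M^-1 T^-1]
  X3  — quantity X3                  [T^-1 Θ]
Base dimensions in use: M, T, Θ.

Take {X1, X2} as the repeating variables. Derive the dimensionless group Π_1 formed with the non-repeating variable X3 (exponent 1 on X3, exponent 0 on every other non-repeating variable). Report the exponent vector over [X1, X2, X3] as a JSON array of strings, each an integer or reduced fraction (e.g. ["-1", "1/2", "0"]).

["-1", "-1", "1"]

Write exponents as rows M,T,Θ / cols X1,X2,X3:
  M: [ 1 -1  0]
  T: [ 0 -1 -1]
  Θ: [ 1  0  1]
Echelon form has 2 nonzero rows (pivots: X1,X2)
Pivot set = {X1,X2}, free = {X3}
RREF:
  r0: [   1    0    1]
  r1: [   0    1    1]
  r2: [   0    0    0]
Fix exponent of X3 at 1; solve each RREF row for its pivot's exponent:
  r0: exp(X1) + (1)·1 = 0 ⇒ exp(X1) = -1
  r1: exp(X2) + (1)·1 = 0 ⇒ exp(X2) = -1
Π_1 = X1^-1 · X2^-1 · X3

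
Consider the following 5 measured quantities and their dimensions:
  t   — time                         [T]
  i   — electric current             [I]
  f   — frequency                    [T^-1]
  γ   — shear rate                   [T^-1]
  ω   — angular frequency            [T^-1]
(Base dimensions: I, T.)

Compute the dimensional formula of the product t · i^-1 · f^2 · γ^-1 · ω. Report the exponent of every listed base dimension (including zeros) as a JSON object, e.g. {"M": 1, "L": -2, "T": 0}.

{"I": -1, "T": -1}

Dimensional matrix (I×T by t×i×f×γ×ω):
  I: [ 0  1  0  0  0]
  T: [ 1  0 -1 -1 -1]
  [I]: (1)·0+(-1)·1+(2)·0+(-1)·0+(1)·0 = -1
  [T]: (1)·1+(-1)·0+(2)·-1+(-1)·-1+(1)·-1 = -1
⇒ I^-1 T^-1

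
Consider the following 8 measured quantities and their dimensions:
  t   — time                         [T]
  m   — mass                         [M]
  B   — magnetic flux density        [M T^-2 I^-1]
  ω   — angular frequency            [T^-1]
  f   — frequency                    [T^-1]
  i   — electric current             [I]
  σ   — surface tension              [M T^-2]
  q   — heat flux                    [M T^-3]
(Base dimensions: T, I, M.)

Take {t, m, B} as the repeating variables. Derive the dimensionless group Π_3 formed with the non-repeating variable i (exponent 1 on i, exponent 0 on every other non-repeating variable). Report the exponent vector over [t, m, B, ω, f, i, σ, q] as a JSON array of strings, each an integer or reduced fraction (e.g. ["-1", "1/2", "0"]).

Write exponents as rows T,I,M / cols t,m,B,ω,f,i,σ,q:
  T: [ 1  0 -2 -1 -1  0 -2 -3]
  I: [ 0  0 -1  0  0  1  0  0]
  M: [ 0  1  1  0  0  0  1  1]
Row reduction gives pivot columns t,m,B; rank = 3
Pivot set = {t,m,B}, free = {ω,f,i,σ,q}
RREF:
  r0: [   1    0    0   -1   -1   -2   -2   -3]
  r1: [   0    1    0    0    0    1    1    1]
  r2: [   0    0    1    0    0   -1    0    0]
Fix exponent of i at 1, ω at 0, f at 0, σ at 0, q at 0; solve each RREF row for its pivot's exponent:
  r0: exp(t) + (-2)·1 = 0 ⇒ exp(t) = 2
  r1: exp(m) + (1)·1 = 0 ⇒ exp(m) = -1
  r2: exp(B) + (-1)·1 = 0 ⇒ exp(B) = 1
Π_3 = t^2 · m^-1 · B · i

["2", "-1", "1", "0", "0", "1", "0", "0"]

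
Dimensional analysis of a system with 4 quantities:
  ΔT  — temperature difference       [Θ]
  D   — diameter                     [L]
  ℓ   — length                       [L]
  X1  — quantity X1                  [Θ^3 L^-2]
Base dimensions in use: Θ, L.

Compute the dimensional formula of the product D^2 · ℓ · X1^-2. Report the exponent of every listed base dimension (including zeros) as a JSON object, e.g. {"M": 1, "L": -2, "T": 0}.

{"Θ": -6, "L": 7}

Exponent matrix [Θ,L] × [ΔT,D,ℓ,X1]:
  Θ: [ 1  0  0  3]
  L: [ 0  1  1 -2]
  [Θ]: (2)·0+(1)·0+(-2)·3 = -6
  [L]: (2)·1+(1)·1+(-2)·-2 = 7
⇒ Θ^-6 L^7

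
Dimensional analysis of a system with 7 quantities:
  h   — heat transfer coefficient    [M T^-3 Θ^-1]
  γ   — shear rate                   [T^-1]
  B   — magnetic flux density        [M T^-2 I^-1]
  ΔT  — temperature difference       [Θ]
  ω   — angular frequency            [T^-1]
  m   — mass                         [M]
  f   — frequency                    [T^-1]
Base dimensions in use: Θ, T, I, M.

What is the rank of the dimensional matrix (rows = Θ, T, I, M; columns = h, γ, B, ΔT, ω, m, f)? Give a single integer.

Exponent matrix [Θ,T,I,M] × [h,γ,B,ΔT,ω,m,f]:
  Θ: [-1  0  0  1  0  0  0]
  T: [-3 -1 -2  0 -1  0 -1]
  I: [ 0  0 -1  0  0  0  0]
  M: [ 1  0  1  0  0  1  0]
Echelon form has 4 nonzero rows (pivots: h,γ,B,ΔT)

4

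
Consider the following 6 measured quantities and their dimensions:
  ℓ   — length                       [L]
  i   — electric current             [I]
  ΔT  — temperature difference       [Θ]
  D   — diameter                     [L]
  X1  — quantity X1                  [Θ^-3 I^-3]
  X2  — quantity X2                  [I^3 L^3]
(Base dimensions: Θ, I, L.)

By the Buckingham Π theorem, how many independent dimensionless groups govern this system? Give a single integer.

Exponent matrix [Θ,I,L] × [ℓ,i,ΔT,D,X1,X2]:
  Θ: [ 0  0  1  0 -3  0]
  I: [ 0  1  0  0 -3  3]
  L: [ 1  0  0  1  0  3]
RREF → pivots at {ℓ,i,ΔT} ⇒ r = 3
n=6, r=3 ⇒ 3 dimensionless groups

3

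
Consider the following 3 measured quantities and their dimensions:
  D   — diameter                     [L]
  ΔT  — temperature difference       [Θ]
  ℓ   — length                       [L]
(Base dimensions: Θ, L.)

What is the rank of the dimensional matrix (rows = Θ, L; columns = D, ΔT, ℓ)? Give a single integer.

2

Dimensional matrix (Θ×L by D×ΔT×ℓ):
  Θ: [ 0  1  0]
  L: [ 1  0  1]
RREF → pivots at {D,ΔT} ⇒ r = 2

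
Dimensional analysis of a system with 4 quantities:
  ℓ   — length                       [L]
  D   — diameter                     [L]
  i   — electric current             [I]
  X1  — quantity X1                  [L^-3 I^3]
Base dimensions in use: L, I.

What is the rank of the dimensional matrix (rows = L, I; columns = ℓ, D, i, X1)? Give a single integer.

Exponent matrix [L,I] × [ℓ,D,i,X1]:
  L: [ 1  1  0 -3]
  I: [ 0  0  1  3]
RREF → pivots at {ℓ,i} ⇒ r = 2

2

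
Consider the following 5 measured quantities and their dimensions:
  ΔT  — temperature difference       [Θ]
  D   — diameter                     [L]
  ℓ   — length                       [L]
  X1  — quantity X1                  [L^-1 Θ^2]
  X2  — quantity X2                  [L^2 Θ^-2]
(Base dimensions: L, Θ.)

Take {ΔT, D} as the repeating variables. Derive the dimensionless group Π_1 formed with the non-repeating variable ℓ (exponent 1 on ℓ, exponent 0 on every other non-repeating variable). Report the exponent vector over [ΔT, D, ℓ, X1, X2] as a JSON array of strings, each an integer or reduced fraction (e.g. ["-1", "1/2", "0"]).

Exponent matrix [L,Θ] × [ΔT,D,ℓ,X1,X2]:
  L: [ 0  1  1 -1  2]
  Θ: [ 1  0  0  2 -2]
RREF → pivots at {ΔT,D} ⇒ r = 2
Repeat: ΔT,D; free: ℓ,X1,X2
RREF:
  r0: [   1    0    0    2   -2]
  r1: [   0    1    1   -1    2]
Fix exponent of ℓ at 1, X1 at 0, X2 at 0; solve each RREF row for its pivot's exponent:
  r0: exp(ΔT) + (0)·1 = 0 ⇒ exp(ΔT) = 0
  r1: exp(D) + (1)·1 = 0 ⇒ exp(D) = -1
Π_1 = D^-1 · ℓ

["0", "-1", "1", "0", "0"]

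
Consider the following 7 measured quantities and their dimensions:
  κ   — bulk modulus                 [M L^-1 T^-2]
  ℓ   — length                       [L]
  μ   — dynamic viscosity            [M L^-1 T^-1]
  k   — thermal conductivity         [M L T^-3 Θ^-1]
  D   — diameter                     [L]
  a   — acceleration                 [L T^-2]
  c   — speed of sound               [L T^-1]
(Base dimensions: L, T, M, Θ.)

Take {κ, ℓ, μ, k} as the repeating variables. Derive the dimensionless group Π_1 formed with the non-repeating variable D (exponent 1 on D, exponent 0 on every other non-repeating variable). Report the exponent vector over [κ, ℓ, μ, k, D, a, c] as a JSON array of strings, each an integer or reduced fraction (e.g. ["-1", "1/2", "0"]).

Dimensional matrix (L×T×M×Θ by κ×ℓ×μ×k×D×a×c):
  L: [-1  1 -1  1  1  1  1]
  T: [-2  0 -1 -3  0 -2 -1]
  M: [ 1  0  1  1  0  0  0]
  Θ: [ 0  0  0 -1  0  0  0]
RREF → pivots at {κ,ℓ,μ,k} ⇒ r = 4
Repeat: κ,ℓ,μ,k; free: D,a,c
RREF:
  r0: [   1    0    0    0    0    2    1]
  r1: [   0    1    0    0    1    1    1]
  r2: [   0    0    1    0    0   -2   -1]
  r3: [   0    0    0    1    0    0    0]
Fix exponent of D at 1, a at 0, c at 0; solve each RREF row for its pivot's exponent:
  r0: exp(κ) + (0)·1 = 0 ⇒ exp(κ) = 0
  r1: exp(ℓ) + (1)·1 = 0 ⇒ exp(ℓ) = -1
  r2: exp(μ) + (0)·1 = 0 ⇒ exp(μ) = 0
  r3: exp(k) + (0)·1 = 0 ⇒ exp(k) = 0
Π_1 = ℓ^-1 · D

["0", "-1", "0", "0", "1", "0", "0"]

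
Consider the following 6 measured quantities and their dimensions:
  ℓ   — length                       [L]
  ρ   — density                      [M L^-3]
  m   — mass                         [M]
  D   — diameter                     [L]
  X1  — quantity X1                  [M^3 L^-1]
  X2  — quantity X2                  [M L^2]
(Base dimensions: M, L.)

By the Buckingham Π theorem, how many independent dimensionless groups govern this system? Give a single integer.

Write exponents as rows M,L / cols ℓ,ρ,m,D,X1,X2:
  M: [ 0  1  1  0  3  1]
  L: [ 1 -3  0  1 -1  2]
Echelon form has 2 nonzero rows (pivots: ℓ,ρ)
n=6, r=2 ⇒ 4 dimensionless groups

4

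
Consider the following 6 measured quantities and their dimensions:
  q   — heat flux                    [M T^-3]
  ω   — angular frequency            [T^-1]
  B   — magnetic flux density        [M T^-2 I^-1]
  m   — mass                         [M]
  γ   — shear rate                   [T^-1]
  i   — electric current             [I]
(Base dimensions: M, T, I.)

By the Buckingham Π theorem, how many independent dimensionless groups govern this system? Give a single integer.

Exponent matrix [M,T,I] × [q,ω,B,m,γ,i]:
  M: [ 1  0  1  1  0  0]
  T: [-3 -1 -2  0 -1  0]
  I: [ 0  0 -1  0  0  1]
Row reduction gives pivot columns q,ω,B; rank = 3
n=6, r=3 ⇒ 3 dimensionless groups

3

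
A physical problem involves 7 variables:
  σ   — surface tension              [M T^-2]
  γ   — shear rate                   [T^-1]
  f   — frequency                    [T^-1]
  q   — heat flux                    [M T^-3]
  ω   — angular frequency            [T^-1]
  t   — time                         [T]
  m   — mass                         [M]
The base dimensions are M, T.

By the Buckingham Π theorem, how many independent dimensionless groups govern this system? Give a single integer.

5

Exponent matrix [M,T] × [σ,γ,f,q,ω,t,m]:
  M: [ 1  0  0  1  0  0  1]
  T: [-2 -1 -1 -3 -1  1  0]
RREF → pivots at {σ,γ} ⇒ r = 2
n=7, r=2 ⇒ 5 dimensionless groups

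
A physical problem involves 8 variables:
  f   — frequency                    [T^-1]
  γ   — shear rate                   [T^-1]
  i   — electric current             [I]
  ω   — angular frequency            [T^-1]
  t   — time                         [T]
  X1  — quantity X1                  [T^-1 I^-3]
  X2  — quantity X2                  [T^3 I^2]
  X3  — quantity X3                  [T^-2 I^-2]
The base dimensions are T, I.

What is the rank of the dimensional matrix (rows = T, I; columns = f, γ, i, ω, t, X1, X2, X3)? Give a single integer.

Dimensional matrix (T×I by f×γ×i×ω×t×X1×X2×X3):
  T: [-1 -1  0 -1  1 -1  3 -2]
  I: [ 0  0  1  0  0 -3  2 -2]
Echelon form has 2 nonzero rows (pivots: f,i)

2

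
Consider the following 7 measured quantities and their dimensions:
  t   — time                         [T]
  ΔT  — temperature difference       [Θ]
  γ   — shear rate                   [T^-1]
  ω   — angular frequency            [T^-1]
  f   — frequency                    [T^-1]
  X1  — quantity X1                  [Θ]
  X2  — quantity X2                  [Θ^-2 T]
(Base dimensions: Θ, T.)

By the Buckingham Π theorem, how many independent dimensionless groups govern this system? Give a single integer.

Write exponents as rows Θ,T / cols t,ΔT,γ,ω,f,X1,X2:
  Θ: [ 0  1  0  0  0  1 -2]
  T: [ 1  0 -1 -1 -1  0  1]
Row reduction gives pivot columns t,ΔT; rank = 2
7 vars − rank 2 = 5 Π groups

5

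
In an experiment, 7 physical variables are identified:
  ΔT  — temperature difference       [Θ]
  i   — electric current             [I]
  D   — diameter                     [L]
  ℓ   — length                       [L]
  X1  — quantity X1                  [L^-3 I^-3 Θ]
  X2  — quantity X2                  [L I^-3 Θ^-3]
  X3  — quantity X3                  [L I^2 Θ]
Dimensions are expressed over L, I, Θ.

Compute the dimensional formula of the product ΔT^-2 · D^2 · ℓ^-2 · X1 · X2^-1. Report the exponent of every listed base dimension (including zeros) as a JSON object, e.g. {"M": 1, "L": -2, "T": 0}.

Write exponents as rows L,I,Θ / cols ΔT,i,D,ℓ,X1,X2,X3:
  L: [ 0  0  1  1 -3  1  1]
  I: [ 0  1  0  0 -3 -3  2]
  Θ: [ 1  0  0  0  1 -3  1]
  [L]: (-2)·0+(2)·1+(-2)·1+(1)·-3+(-1)·1 = -4
  [I]: (-2)·0+(2)·0+(-2)·0+(1)·-3+(-1)·-3 = 0
  [Θ]: (-2)·1+(2)·0+(-2)·0+(1)·1+(-1)·-3 = 2
⇒ L^-4 Θ^2

{"L": -4, "I": 0, "Θ": 2}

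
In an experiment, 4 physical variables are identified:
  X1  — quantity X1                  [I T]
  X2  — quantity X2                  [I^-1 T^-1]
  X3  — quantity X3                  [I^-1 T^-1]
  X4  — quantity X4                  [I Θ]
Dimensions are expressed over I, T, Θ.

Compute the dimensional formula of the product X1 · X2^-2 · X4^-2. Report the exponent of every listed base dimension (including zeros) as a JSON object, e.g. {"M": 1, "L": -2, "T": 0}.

{"I": 1, "T": 3, "Θ": -2}

Write exponents as rows I,T,Θ / cols X1,X2,X3,X4:
  I: [ 1 -1 -1  1]
  T: [ 1 -1 -1  0]
  Θ: [ 0  0  0  1]
  [I]: (1)·1+(-2)·-1+(-2)·1 = 1
  [T]: (1)·1+(-2)·-1+(-2)·0 = 3
  [Θ]: (1)·0+(-2)·0+(-2)·1 = -2
⇒ I T^3 Θ^-2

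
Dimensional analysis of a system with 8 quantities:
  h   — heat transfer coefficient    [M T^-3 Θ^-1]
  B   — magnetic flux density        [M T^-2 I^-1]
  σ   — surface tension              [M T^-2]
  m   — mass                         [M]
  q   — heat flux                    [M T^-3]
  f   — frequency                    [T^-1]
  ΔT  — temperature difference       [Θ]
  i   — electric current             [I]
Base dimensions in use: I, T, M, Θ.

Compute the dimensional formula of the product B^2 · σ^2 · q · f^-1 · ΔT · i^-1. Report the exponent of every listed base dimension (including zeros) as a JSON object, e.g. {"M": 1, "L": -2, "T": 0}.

{"I": -3, "T": -10, "M": 5, "Θ": 1}

Write exponents as rows I,T,M,Θ / cols h,B,σ,m,q,f,ΔT,i:
  I: [ 0 -1  0  0  0  0  0  1]
  T: [-3 -2 -2  0 -3 -1  0  0]
  M: [ 1  1  1  1  1  0  0  0]
  Θ: [-1  0  0  0  0  0  1  0]
  [I]: (2)·-1+(2)·0+(1)·0+(-1)·0+(1)·0+(-1)·1 = -3
  [T]: (2)·-2+(2)·-2+(1)·-3+(-1)·-1+(1)·0+(-1)·0 = -10
  [M]: (2)·1+(2)·1+(1)·1+(-1)·0+(1)·0+(-1)·0 = 5
  [Θ]: (2)·0+(2)·0+(1)·0+(-1)·0+(1)·1+(-1)·0 = 1
⇒ I^-3 T^-10 M^5 Θ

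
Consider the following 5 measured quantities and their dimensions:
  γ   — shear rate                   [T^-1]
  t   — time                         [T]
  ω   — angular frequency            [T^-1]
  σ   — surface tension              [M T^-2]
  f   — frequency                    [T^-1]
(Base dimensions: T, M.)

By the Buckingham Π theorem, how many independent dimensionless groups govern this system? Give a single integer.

Write exponents as rows T,M / cols γ,t,ω,σ,f:
  T: [-1  1 -1 -2 -1]
  M: [ 0  0  0  1  0]
RREF → pivots at {γ,σ} ⇒ r = 2
Π count = n − r = 5 − 2 = 3

3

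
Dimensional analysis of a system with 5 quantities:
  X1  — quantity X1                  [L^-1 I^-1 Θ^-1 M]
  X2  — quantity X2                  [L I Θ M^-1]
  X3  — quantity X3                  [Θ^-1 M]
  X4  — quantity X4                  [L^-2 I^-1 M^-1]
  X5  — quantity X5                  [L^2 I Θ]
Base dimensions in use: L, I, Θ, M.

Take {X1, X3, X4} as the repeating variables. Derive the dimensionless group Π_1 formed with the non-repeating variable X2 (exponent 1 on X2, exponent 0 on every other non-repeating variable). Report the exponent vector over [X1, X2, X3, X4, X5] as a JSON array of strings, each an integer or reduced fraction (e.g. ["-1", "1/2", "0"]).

["1", "1", "0", "0", "0"]

Exponent matrix [L,I,Θ,M] × [X1,X2,X3,X4,X5]:
  L: [-1  1  0 -2  2]
  I: [-1  1  0 -1  1]
  Θ: [-1  1 -1  0  1]
  M: [ 1 -1  1 -1  0]
Echelon form has 3 nonzero rows (pivots: X1,X3,X4)
Repeat: X1,X3,X4; free: X2,X5
RREF:
  r0: [   1   -1    0    0    0]
  r1: [   0    0    1    0   -1]
  r2: [   0    0    0    1   -1]
  r3: [   0    0    0    0    0]
Fix exponent of X2 at 1, X5 at 0; solve each RREF row for its pivot's exponent:
  r0: exp(X1) + (-1)·1 = 0 ⇒ exp(X1) = 1
  r1: exp(X3) + (0)·1 = 0 ⇒ exp(X3) = 0
  r2: exp(X4) + (0)·1 = 0 ⇒ exp(X4) = 0
Π_1 = X1 · X2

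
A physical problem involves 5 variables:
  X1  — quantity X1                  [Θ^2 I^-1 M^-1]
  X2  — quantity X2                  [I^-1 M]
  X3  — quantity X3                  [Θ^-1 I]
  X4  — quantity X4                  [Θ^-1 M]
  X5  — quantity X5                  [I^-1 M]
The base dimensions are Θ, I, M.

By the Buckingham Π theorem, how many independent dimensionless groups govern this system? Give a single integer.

3

Write exponents as rows Θ,I,M / cols X1,X2,X3,X4,X5:
  Θ: [ 2  0 -1 -1  0]
  I: [-1 -1  1  0 -1]
  M: [-1  1  0  1  1]
RREF → pivots at {X1,X2} ⇒ r = 2
n=5, r=2 ⇒ 3 dimensionless groups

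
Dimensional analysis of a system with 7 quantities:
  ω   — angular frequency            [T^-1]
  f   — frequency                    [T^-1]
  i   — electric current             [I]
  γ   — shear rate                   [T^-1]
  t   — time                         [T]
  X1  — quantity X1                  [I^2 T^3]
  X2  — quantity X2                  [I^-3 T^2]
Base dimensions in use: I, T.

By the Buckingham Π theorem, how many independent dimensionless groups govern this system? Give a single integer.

5

Write exponents as rows I,T / cols ω,f,i,γ,t,X1,X2:
  I: [ 0  0  1  0  0  2 -3]
  T: [-1 -1  0 -1  1  3  2]
RREF → pivots at {ω,i} ⇒ r = 2
Π count = n − r = 7 − 2 = 5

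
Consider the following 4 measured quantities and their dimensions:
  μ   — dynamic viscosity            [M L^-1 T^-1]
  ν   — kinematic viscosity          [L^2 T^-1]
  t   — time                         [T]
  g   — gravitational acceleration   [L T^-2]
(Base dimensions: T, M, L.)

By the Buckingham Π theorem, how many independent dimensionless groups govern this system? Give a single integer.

Dimensional matrix (T×M×L by μ×ν×t×g):
  T: [-1 -1  1 -2]
  M: [ 1  0  0  0]
  L: [-1  2  0  1]
Echelon form has 3 nonzero rows (pivots: μ,ν,t)
n=4, r=3 ⇒ 1 dimensionless group

1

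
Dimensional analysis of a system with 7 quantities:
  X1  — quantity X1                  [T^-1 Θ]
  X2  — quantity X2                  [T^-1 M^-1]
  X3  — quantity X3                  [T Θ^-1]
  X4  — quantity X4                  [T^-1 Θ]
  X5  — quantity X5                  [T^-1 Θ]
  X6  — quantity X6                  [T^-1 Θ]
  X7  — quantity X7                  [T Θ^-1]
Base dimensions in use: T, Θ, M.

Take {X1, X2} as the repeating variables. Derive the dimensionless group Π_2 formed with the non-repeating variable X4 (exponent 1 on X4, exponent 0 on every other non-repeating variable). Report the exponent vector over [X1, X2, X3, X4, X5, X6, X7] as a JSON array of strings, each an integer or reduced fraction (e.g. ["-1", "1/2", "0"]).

["-1", "0", "0", "1", "0", "0", "0"]

Write exponents as rows T,Θ,M / cols X1,X2,X3,X4,X5,X6,X7:
  T: [-1 -1  1 -1 -1 -1  1]
  Θ: [ 1  0 -1  1  1  1 -1]
  M: [ 0 -1  0  0  0  0  0]
Echelon form has 2 nonzero rows (pivots: X1,X2)
Repeat: X1,X2; free: X3,X4,X5,X6,X7
RREF:
  r0: [   1    0   -1    1    1    1   -1]
  r1: [   0    1    0    0    0    0    0]
  r2: [   0    0    0    0    0    0    0]
Fix exponent of X4 at 1, X3 at 0, X5 at 0, X6 at 0, X7 at 0; solve each RREF row for its pivot's exponent:
  r0: exp(X1) + (1)·1 = 0 ⇒ exp(X1) = -1
  r1: exp(X2) + (0)·1 = 0 ⇒ exp(X2) = 0
Π_2 = X1^-1 · X4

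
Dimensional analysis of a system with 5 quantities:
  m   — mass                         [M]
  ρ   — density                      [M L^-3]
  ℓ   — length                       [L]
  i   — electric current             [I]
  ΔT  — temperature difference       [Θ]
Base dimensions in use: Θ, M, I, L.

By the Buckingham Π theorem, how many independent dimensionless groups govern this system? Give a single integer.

Dimensional matrix (Θ×M×I×L by m×ρ×ℓ×i×ΔT):
  Θ: [ 0  0  0  0  1]
  M: [ 1  1  0  0  0]
  I: [ 0  0  0  1  0]
  L: [ 0 -3  1  0  0]
Row reduction gives pivot columns m,ρ,i,ΔT; rank = 4
n=5, r=4 ⇒ 1 dimensionless group

1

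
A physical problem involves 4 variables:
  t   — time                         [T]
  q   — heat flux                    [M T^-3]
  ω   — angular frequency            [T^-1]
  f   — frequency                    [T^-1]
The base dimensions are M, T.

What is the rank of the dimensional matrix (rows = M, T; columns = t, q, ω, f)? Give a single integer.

2

Write exponents as rows M,T / cols t,q,ω,f:
  M: [ 0  1  0  0]
  T: [ 1 -3 -1 -1]
Echelon form has 2 nonzero rows (pivots: t,q)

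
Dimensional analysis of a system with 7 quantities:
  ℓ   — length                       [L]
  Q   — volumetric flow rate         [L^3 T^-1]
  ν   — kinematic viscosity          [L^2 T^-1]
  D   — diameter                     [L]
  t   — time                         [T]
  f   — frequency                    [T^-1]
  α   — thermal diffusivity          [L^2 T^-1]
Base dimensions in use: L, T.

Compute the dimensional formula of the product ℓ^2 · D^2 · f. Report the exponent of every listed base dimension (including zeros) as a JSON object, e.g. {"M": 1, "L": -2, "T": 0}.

{"L": 4, "T": -1}

Write exponents as rows L,T / cols ℓ,Q,ν,D,t,f,α:
  L: [ 1  3  2  1  0  0  2]
  T: [ 0 -1 -1  0  1 -1 -1]
  [L]: (2)·1+(2)·1+(1)·0 = 4
  [T]: (2)·0+(2)·0+(1)·-1 = -1
⇒ L^4 T^-1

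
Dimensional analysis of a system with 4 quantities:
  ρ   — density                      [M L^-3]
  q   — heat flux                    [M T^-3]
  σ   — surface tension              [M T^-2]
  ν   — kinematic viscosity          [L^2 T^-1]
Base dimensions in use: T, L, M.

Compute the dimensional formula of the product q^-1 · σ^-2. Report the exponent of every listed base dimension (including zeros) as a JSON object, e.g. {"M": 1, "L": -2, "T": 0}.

{"T": 7, "L": 0, "M": -3}

Write exponents as rows T,L,M / cols ρ,q,σ,ν:
  T: [ 0 -3 -2 -1]
  L: [-3  0  0  2]
  M: [ 1  1  1  0]
  [T]: (-1)·-3+(-2)·-2 = 7
  [L]: (-1)·0+(-2)·0 = 0
  [M]: (-1)·1+(-2)·1 = -3
⇒ T^7 M^-3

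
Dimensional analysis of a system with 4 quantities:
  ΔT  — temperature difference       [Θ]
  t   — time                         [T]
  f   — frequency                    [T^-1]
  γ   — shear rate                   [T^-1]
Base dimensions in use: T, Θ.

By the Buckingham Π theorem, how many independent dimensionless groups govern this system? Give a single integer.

2

Dimensional matrix (T×Θ by ΔT×t×f×γ):
  T: [ 0  1 -1 -1]
  Θ: [ 1  0  0  0]
Echelon form has 2 nonzero rows (pivots: ΔT,t)
4 vars − rank 2 = 2 Π groups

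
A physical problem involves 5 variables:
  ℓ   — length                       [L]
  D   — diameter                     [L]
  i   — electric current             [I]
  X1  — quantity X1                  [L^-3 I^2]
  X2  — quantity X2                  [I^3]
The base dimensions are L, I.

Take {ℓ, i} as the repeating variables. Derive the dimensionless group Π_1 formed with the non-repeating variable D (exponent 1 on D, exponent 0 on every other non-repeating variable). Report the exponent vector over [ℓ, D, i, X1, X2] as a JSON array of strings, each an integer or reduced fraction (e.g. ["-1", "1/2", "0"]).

["-1", "1", "0", "0", "0"]

Exponent matrix [L,I] × [ℓ,D,i,X1,X2]:
  L: [ 1  1  0 -3  0]
  I: [ 0  0  1  2  3]
RREF → pivots at {ℓ,i} ⇒ r = 2
Pivot set = {ℓ,i}, free = {D,X1,X2}
RREF:
  r0: [   1    1    0   -3    0]
  r1: [   0    0    1    2    3]
Fix exponent of D at 1, X1 at 0, X2 at 0; solve each RREF row for its pivot's exponent:
  r0: exp(ℓ) + (1)·1 = 0 ⇒ exp(ℓ) = -1
  r1: exp(i) + (0)·1 = 0 ⇒ exp(i) = 0
Π_1 = ℓ^-1 · D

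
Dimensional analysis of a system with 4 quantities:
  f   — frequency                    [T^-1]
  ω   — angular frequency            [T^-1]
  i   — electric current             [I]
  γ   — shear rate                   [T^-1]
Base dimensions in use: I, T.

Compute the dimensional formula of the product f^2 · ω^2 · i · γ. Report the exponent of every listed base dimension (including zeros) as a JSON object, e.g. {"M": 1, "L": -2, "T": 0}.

{"I": 1, "T": -5}

Exponent matrix [I,T] × [f,ω,i,γ]:
  I: [ 0  0  1  0]
  T: [-1 -1  0 -1]
  [I]: (2)·0+(2)·0+(1)·1+(1)·0 = 1
  [T]: (2)·-1+(2)·-1+(1)·0+(1)·-1 = -5
⇒ I T^-5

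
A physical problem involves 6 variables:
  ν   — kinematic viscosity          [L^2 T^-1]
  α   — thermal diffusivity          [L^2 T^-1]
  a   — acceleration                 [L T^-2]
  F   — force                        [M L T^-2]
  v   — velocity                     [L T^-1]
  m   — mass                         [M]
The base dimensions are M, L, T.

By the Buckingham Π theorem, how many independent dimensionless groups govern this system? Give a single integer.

3

Write exponents as rows M,L,T / cols ν,α,a,F,v,m:
  M: [ 0  0  0  1  0  1]
  L: [ 2  2  1  1  1  0]
  T: [-1 -1 -2 -2 -1  0]
RREF → pivots at {ν,a,F} ⇒ r = 3
6 vars − rank 3 = 3 Π groups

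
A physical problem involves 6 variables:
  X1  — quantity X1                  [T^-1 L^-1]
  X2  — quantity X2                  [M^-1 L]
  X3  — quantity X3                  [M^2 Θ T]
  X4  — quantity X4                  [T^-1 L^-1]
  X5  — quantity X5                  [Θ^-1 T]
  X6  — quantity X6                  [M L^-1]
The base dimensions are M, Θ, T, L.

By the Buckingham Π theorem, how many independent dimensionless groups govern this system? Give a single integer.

Dimensional matrix (M×Θ×T×L by X1×X2×X3×X4×X5×X6):
  M: [ 0 -1  2  0  0  1]
  Θ: [ 0  0  1  0 -1  0]
  T: [-1  0  1 -1  1  0]
  L: [-1  1  0 -1  0 -1]
Echelon form has 3 nonzero rows (pivots: X1,X2,X3)
Π count = n − r = 6 − 3 = 3

3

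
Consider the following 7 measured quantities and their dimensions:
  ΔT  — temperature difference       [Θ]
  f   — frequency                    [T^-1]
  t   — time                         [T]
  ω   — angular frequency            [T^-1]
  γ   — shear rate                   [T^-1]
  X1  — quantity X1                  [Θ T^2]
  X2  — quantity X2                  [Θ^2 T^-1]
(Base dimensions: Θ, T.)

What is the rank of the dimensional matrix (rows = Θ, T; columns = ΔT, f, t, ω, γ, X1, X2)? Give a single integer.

Dimensional matrix (Θ×T by ΔT×f×t×ω×γ×X1×X2):
  Θ: [ 1  0  0  0  0  1  2]
  T: [ 0 -1  1 -1 -1  2 -1]
Row reduction gives pivot columns ΔT,f; rank = 2

2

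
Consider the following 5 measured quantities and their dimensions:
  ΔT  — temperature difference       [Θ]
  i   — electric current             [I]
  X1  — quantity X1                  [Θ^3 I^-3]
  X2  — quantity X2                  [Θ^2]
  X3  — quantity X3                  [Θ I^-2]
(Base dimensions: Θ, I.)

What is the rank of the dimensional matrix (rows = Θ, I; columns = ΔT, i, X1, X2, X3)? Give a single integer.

2

Write exponents as rows Θ,I / cols ΔT,i,X1,X2,X3:
  Θ: [ 1  0  3  2  1]
  I: [ 0  1 -3  0 -2]
Row reduction gives pivot columns ΔT,i; rank = 2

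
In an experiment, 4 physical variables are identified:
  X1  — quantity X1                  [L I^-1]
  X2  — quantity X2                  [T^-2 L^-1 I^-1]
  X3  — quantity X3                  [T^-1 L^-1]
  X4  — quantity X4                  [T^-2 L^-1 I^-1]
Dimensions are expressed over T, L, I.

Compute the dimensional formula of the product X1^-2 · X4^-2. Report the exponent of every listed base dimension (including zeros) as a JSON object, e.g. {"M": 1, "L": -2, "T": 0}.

Write exponents as rows T,L,I / cols X1,X2,X3,X4:
  T: [ 0 -2 -1 -2]
  L: [ 1 -1 -1 -1]
  I: [-1 -1  0 -1]
  [T]: (-2)·0+(-2)·-2 = 4
  [L]: (-2)·1+(-2)·-1 = 0
  [I]: (-2)·-1+(-2)·-1 = 4
⇒ T^4 I^4

{"T": 4, "L": 0, "I": 4}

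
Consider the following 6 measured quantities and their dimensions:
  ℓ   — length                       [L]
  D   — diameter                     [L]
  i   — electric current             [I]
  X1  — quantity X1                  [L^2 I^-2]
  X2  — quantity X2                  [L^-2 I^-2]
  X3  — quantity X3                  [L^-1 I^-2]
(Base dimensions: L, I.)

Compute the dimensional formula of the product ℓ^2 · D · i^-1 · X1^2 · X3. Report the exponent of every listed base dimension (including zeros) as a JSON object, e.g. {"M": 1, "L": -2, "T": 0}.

{"L": 6, "I": -7}

Dimensional matrix (L×I by ℓ×D×i×X1×X2×X3):
  L: [ 1  1  0  2 -2 -1]
  I: [ 0  0  1 -2 -2 -2]
  [L]: (2)·1+(1)·1+(-1)·0+(2)·2+(1)·-1 = 6
  [I]: (2)·0+(1)·0+(-1)·1+(2)·-2+(1)·-2 = -7
⇒ L^6 I^-7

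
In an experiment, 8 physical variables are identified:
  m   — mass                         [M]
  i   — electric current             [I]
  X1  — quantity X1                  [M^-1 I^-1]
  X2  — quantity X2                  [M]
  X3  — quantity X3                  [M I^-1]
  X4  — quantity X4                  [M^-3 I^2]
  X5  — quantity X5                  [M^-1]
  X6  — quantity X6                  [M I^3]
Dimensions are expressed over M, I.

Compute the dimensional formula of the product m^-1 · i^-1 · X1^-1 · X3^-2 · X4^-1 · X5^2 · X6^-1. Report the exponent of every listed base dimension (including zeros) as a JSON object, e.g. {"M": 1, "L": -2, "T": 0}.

{"M": -2, "I": -3}

Dimensional matrix (M×I by m×i×X1×X2×X3×X4×X5×X6):
  M: [ 1  0 -1  1  1 -3 -1  1]
  I: [ 0  1 -1  0 -1  2  0  3]
  [M]: (-1)·1+(-1)·0+(-1)·-1+(-2)·1+(-1)·-3+(2)·-1+(-1)·1 = -2
  [I]: (-1)·0+(-1)·1+(-1)·-1+(-2)·-1+(-1)·2+(2)·0+(-1)·3 = -3
⇒ M^-2 I^-3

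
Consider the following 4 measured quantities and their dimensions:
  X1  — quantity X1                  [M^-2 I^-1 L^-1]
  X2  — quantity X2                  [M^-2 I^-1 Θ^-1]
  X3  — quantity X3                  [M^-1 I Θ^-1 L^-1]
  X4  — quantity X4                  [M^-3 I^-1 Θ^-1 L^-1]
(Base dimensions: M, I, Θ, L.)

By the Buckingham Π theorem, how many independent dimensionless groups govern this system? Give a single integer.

Exponent matrix [M,I,Θ,L] × [X1,X2,X3,X4]:
  M: [-2 -2 -1 -3]
  I: [-1 -1  1 -1]
  Θ: [ 0 -1 -1 -1]
  L: [-1  0 -1 -1]
Row reduction gives pivot columns X1,X2,X3; rank = 3
4 vars − rank 3 = 1 Π group

1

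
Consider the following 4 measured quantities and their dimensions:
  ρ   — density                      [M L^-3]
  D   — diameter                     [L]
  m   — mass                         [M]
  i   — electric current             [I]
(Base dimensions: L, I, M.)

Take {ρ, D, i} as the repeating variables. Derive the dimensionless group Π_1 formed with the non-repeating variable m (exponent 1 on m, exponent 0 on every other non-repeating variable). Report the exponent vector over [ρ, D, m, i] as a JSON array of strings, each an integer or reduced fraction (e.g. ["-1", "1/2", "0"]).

Exponent matrix [L,I,M] × [ρ,D,m,i]:
  L: [-3  1  0  0]
  I: [ 0  0  0  1]
  M: [ 1  0  1  0]
Row reduction gives pivot columns ρ,D,i; rank = 3
Pivot set = {ρ,D,i}, free = {m}
RREF:
  r0: [   1    0    1    0]
  r1: [   0    1    3    0]
  r2: [   0    0    0    1]
Fix exponent of m at 1; solve each RREF row for its pivot's exponent:
  r0: exp(ρ) + (1)·1 = 0 ⇒ exp(ρ) = -1
  r1: exp(D) + (3)·1 = 0 ⇒ exp(D) = -3
  r2: exp(i) + (0)·1 = 0 ⇒ exp(i) = 0
Π_1 = ρ^-1 · D^-3 · m

["-1", "-3", "1", "0"]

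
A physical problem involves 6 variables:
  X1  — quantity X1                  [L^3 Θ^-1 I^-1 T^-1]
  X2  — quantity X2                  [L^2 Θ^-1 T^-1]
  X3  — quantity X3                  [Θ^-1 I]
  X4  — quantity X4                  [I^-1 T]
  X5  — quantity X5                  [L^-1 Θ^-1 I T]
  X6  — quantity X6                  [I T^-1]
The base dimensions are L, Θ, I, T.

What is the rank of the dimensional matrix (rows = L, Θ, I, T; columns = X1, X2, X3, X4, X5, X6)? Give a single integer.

3

Exponent matrix [L,Θ,I,T] × [X1,X2,X3,X4,X5,X6]:
  L: [ 3  2  0  0 -1  0]
  Θ: [-1 -1 -1  0 -1  0]
  I: [-1  0  1 -1  1  1]
  T: [-1 -1  0  1  1 -1]
Echelon form has 3 nonzero rows (pivots: X1,X2,X3)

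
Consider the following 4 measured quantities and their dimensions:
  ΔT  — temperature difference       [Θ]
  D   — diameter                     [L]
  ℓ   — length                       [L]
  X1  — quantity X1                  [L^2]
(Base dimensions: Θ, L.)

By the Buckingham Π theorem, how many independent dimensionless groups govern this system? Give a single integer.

Dimensional matrix (Θ×L by ΔT×D×ℓ×X1):
  Θ: [ 1  0  0  0]
  L: [ 0  1  1  2]
Echelon form has 2 nonzero rows (pivots: ΔT,D)
Π count = n − r = 4 − 2 = 2

2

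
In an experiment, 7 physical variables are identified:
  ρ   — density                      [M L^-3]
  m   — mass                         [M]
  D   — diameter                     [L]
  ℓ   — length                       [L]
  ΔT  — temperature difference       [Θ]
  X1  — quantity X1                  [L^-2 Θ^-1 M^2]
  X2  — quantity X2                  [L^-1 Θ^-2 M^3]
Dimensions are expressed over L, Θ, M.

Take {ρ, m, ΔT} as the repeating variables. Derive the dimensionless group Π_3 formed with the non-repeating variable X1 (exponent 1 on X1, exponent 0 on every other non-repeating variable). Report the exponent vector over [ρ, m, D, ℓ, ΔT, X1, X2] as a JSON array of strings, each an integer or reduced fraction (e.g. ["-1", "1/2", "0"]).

["-2/3", "-4/3", "0", "0", "1", "1", "0"]

Exponent matrix [L,Θ,M] × [ρ,m,D,ℓ,ΔT,X1,X2]:
  L: [-3  0  1  1  0 -2 -1]
  Θ: [ 0  0  0  0  1 -1 -2]
  M: [ 1  1  0  0  0  2  3]
RREF → pivots at {ρ,m,ΔT} ⇒ r = 3
Repeat: ρ,m,ΔT; free: D,ℓ,X1,X2
RREF:
  r0: [   1    0 -1/3 -1/3    0  2/3  1/3]
  r1: [   0    1  1/3  1/3    0  4/3  8/3]
  r2: [   0    0    0    0    1   -1   -2]
Fix exponent of X1 at 1, D at 0, ℓ at 0, X2 at 0; solve each RREF row for its pivot's exponent:
  r0: exp(ρ) + (2/3)·1 = 0 ⇒ exp(ρ) = -2/3
  r1: exp(m) + (4/3)·1 = 0 ⇒ exp(m) = -4/3
  r2: exp(ΔT) + (-1)·1 = 0 ⇒ exp(ΔT) = 1
Π_3 = ρ^(-2/3) · m^(-4/3) · ΔT · X1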